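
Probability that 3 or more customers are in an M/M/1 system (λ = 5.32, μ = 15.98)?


ρ = 5.32/15.98 = 0.3329
P(N ≥ n) = ρ^n = 0.3329^3 = 0.036898

Final: 0.036898


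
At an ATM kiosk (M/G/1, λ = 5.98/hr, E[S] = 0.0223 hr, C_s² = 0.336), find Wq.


ρ = λ·E[S] = 5.98·0.0223 = 0.1334
E[S²] = E[S]²(1+C_s²) = 0.0223²·(1+0.336) = 0.0006644
Wq = λ·E[S²]/(2(1−ρ)) = 5.98·0.0006644/(2·0.8666) = 0.002292 hr

Final: 0.002292 hr


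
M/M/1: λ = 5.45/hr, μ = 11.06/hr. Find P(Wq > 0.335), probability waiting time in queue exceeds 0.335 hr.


ρ = 5.45/11.06 = 0.4928
P(Wq > t) = ρ·e^{−(μ−λ)t} = 0.4928·e^{−1.8794}
= 0.4928·0.152689 = 0.075240

Final: 0.075240


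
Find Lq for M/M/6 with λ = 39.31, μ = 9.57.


a = λ/μ = 4.1076; ρ = a/6 = 0.6846
P₀ = 0.014738
Lq = P₀·a^c·ρ / (c!·(1−ρ)²) = 0.014738·4803.37658·0.6846/(720·0.09947)
= 0.67666

Final: 0.67666


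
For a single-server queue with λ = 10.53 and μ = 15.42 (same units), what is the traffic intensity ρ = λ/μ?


ρ = λ/μ = 10.53/15.42 = 0.6829

Final: 0.6829


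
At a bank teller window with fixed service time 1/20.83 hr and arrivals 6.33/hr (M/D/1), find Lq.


ρ = 6.33/20.83 = 0.3039
M/D/1: Lq = ρ²/(2(1−ρ)) = 0.09235/(2·0.6961) = 0.06633

Final: 0.06633


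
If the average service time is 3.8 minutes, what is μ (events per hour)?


μ = 1/(service time) in consistent units.
1 hour = 60 min, so μ = 60/3.8 = 15.7895 per hour

Final: 15.7895 /hr


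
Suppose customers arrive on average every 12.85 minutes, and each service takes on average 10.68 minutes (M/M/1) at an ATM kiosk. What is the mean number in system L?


λ = 60/12.85 = 4.6693 /hr
μ = 60/10.68 = 5.6180 /hr
ρ = λ/μ = 4.6693/5.6180 = 0.8311
L = ρ/(1−ρ) = 0.8311/0.1689 = 4.9217

Final: 4.9217


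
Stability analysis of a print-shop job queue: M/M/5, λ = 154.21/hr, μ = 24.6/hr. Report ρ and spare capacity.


Total capacity cμ = 5·24.6 = 123.00/hr
ρ = λ/(cμ) = 154.21/123.00 = 1.2537
Stable ⇔ ρ < 1: NO
Spare capacity = cμ − λ = 123.00 − 154.21 = -31.21/hr

Final: ρ = 1.2537; unstable; margin = -31.21/hr


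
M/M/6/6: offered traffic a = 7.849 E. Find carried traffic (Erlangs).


B(6,7.849) = 0.381439 (Erlang-B)
Carried load = a(1 − B) = 7.849·(1 − 0.381439) = 7.849·0.618561 = 4.8551 E

Final: 4.8551 Erlangs


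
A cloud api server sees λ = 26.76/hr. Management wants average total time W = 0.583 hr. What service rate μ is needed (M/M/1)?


W = 1/(μ−λ) ⇒ μ − λ = 1/W = 1/0.583 = 1.7153
μ = λ + 1/W = 26.76 + 1.7153 = 28.4753 per hr

Final: 28.4753 /hr


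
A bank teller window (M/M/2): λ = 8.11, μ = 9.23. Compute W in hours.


a = 0.8787; ρ = 0.4393; P₀ = 0.389537
Lq = P₀·a^c·ρ/(c!(1−ρ)²) = 0.21015
Wq = Lq/λ = 0.21015/8.11 = 0.02591 hr
W = Wq + 1/μ = 0.02591 + 0.10834 = 0.13425 hr

Final: 0.13425 hr


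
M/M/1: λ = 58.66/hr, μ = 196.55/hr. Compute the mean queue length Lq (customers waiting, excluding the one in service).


ρ = 58.66/196.55 = 0.2984
Lq = ρ²/(1−ρ) = 0.08907/0.7016 = 0.1270

Final: 0.1270


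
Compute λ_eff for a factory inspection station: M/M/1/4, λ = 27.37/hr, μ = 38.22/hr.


ρ = 0.7161; P_K = (1−ρ)ρ^4/(1−ρ^5) = 0.091981
λ_eff = λ(1 − P_K) = 27.37·(1 − 0.091981) = 27.37·0.908019 = 24.8525 /hr

Final: 24.8525 /hr


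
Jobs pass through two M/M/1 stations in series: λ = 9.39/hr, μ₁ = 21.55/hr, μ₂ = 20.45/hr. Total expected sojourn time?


Each node sees arrival rate λ = 9.39/hr (tandem ⇒ throughput preserved).
W₁ = 1/(μ₁−λ) = 1/(21.55−9.39) = 0.08224 hr
W₂ = 1/(μ₂−λ) = 1/(20.45−9.39) = 0.09042 hr
W_total = W₁ + W₂ = 0.08224 + 0.09042 = 0.17265 hr

Final: 0.17265 hr


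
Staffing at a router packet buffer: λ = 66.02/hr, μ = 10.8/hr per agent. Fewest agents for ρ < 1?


Stability requires cμ > λ ⇔ c > λ/μ.
λ/μ = 66.02/10.8 = 6.1130
Minimum integer c = ⌊6.1130⌋ + 1 = 7
Check: 7·10.8 = 75.60 > 66.02, while 6·10.8 = 64.80 ≤ 66.02

Final: 7 servers


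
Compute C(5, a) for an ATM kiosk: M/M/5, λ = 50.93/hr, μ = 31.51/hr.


a = λ/μ = 1.6163; ρ = a/5 = 0.3233
P₀ = 0.198156 (from M/M/c formula)
C(c,a) = [a^c/(c!(1−ρ))]·P₀ = [11.03129/(120·0.6767)]·0.198156
= 0.13584·0.198156 = 0.026917

Final: 0.026917


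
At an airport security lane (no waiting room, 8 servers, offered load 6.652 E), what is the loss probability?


B(c,a) = (a^c/c!) / Σ_{k=0}^{c} a^k/k!
a^8/8! = 95.081801
Σ terms (k=0..8): 1.00000 + 6.65200 + 22.12455 + 49.05751 + 81.58263 + 108.53754 + 120.33195 + 114.34973 + 95.08180 = 598.717708
B = 95.081801/598.717708 = 0.158809

Final: 0.158809


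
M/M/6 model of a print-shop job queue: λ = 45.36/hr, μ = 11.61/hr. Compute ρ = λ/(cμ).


ρ = λ/(cμ) = 45.36/(6·11.61) = 45.36/69.66 = 0.6512

Final: 0.6512


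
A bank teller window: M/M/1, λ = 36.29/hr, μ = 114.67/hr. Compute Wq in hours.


ρ = 36.29/114.67 = 0.3165
Wq = ρ/(μ−λ) = 0.3165/(114.67 − 36.29) = 0.3165/78.38 = 0.004038 hr

Final: 0.004038 hr


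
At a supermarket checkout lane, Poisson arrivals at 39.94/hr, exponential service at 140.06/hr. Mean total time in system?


W = 1/(μ−λ) = 1/(140.06 − 39.94) = 1/100.12 = 0.009988 hr

Final: 0.009988 hr


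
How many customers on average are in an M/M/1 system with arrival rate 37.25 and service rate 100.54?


ρ = λ/μ = 37.25/100.54 = 0.3705
L = ρ/(1−ρ) = 0.3705/(1 − 0.3705) = 0.3705/0.6295 = 0.5886

Final: 0.5886


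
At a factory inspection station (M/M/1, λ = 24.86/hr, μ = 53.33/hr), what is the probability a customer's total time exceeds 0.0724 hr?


W ~ Exponential(μ−λ) for M/M/1.
μ − λ = 53.33 − 24.86 = 28.4700
P(W > t) = e^{−(μ−λ)t} = e^{−2.0612} = 0.127298

Final: 0.127298


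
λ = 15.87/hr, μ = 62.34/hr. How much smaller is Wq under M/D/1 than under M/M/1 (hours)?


ρ = 15.87/62.34 = 0.2546
Wq(M/M/1) = ρ/(μ−λ) = 0.2546/46.47 = 0.005478 hr
Wq(M/D/1) = ρ/(2(μ−λ)) = 0.002739 hr
Savings = 0.005478 − 0.002739 = 0.002739 hr

Final: 0.002739 hr


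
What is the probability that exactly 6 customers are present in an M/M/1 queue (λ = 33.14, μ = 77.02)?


ρ = 33.14/77.02 = 0.4303
P_n = (1−ρ)·ρ^n = (1 − 0.4303)·0.4303^6 = 0.5697·0.006346 = 0.003615

Final: 0.003615


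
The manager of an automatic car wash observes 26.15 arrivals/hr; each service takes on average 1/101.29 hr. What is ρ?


ρ = λ/μ = 26.15/101.29 = 0.2582

Final: 0.2582


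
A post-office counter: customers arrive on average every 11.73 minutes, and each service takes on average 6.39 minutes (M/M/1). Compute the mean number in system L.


λ = 60/11.73 = 5.1151 /hr
μ = 60/6.39 = 9.3897 /hr
ρ = λ/μ = 5.1151/9.3897 = 0.5448
L = ρ/(1−ρ) = 0.5448/0.4552 = 1.1966

Final: 1.1966


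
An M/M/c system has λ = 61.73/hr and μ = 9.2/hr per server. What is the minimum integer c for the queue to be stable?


Stability requires cμ > λ ⇔ c > λ/μ.
λ/μ = 61.73/9.2 = 6.7098
Minimum integer c = ⌊6.7098⌋ + 1 = 7
Check: 7·9.2 = 64.40 > 61.73, while 6·9.2 = 55.20 ≤ 61.73

Final: 7 servers


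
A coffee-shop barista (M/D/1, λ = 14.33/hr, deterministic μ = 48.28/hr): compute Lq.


ρ = 14.33/48.28 = 0.2968
M/D/1: Lq = ρ²/(2(1−ρ)) = 0.08810/(2·0.7032) = 0.06264

Final: 0.06264


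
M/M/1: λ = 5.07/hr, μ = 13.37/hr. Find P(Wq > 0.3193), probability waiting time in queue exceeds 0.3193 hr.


ρ = 5.07/13.37 = 0.3792
P(Wq > t) = ρ·e^{−(μ−λ)t} = 0.3792·e^{−2.6502}
= 0.3792·0.070638 = 0.026786

Final: 0.026786


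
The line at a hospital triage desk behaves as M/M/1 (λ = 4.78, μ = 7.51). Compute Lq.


ρ = 4.78/7.51 = 0.6365
Lq = ρ²/(1−ρ) = 0.4051/0.3635 = 1.1144

Final: 1.1144


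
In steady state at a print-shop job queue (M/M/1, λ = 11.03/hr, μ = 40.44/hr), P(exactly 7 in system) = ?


ρ = 11.03/40.44 = 0.2727
P_n = (1−ρ)·ρ^n = (1 − 0.2727)·0.2727^7 = 0.7273·0.0001123 = 0.00008166

Final: 0.00008166


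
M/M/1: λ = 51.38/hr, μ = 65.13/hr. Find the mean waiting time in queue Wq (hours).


ρ = 51.38/65.13 = 0.7889
Wq = ρ/(μ−λ) = 0.7889/(65.13 − 51.38) = 0.7889/13.75 = 0.05737 hr

Final: 0.05737 hr


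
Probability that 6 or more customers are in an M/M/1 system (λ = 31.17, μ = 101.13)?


ρ = 31.17/101.13 = 0.3082
P(N ≥ n) = ρ^n = 0.3082^6 = 0.0008573

Final: 0.0008573


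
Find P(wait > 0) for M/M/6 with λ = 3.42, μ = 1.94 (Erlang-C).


a = λ/μ = 1.7629; ρ = a/6 = 0.2938
P₀ = 0.171432 (from M/M/c formula)
C(c,a) = [a^c/(c!(1−ρ))]·P₀ = [30.01555/(720·0.7062)]·0.171432
= 0.05903·0.171432 = 0.010120

Final: 0.010120


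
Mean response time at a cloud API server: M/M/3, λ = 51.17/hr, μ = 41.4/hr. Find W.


a = 1.2360; ρ = 0.4120; P₀ = 0.282883
Lq = P₀·a^c·ρ/(c!(1−ρ)²) = 0.10608
Wq = Lq/λ = 0.10608/51.17 = 0.002073 hr
W = Wq + 1/μ = 0.002073 + 0.02415 = 0.02623 hr

Final: 0.02623 hr


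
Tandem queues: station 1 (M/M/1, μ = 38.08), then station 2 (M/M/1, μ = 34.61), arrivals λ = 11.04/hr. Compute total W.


Each node sees arrival rate λ = 11.04/hr (tandem ⇒ throughput preserved).
W₁ = 1/(μ₁−λ) = 1/(38.08−11.04) = 0.03698 hr
W₂ = 1/(μ₂−λ) = 1/(34.61−11.04) = 0.04243 hr
W_total = W₁ + W₂ = 0.03698 + 0.04243 = 0.07941 hr

Final: 0.07941 hr


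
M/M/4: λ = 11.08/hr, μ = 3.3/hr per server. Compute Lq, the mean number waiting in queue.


a = λ/μ = 3.3576; ρ = a/4 = 0.8394
P₀ = 0.020295
Lq = P₀·a^c·ρ / (c!·(1−ρ)²) = 0.020295·127.08763·0.8394/(24·0.02579)
= 3.49720

Final: 3.49720


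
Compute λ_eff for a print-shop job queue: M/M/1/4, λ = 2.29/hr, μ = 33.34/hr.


ρ = 0.06869; P_K = (1−ρ)ρ^4/(1−ρ^5) = 0.00002073
λ_eff = λ(1 − P_K) = 2.29·(1 − 0.00002073) = 2.29·0.999979 = 2.2900 /hr

Final: 2.2900 /hr


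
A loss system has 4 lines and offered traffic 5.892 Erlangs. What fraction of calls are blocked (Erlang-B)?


B(c,a) = (a^c/c!) / Σ_{k=0}^{c} a^k/k!
a^4/4! = 50.215722
Σ terms (k=0..4): 1.00000 + 5.89200 + 17.35783 + 34.09078 + 50.21572 = 108.556336
B = 50.215722/108.556336 = 0.462578

Final: 0.462578


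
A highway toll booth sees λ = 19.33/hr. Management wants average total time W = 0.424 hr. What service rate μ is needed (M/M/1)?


W = 1/(μ−λ) ⇒ μ − λ = 1/W = 1/0.424 = 2.3585
μ = λ + 1/W = 19.33 + 2.3585 = 21.6885 per hr

Final: 21.6885 /hr


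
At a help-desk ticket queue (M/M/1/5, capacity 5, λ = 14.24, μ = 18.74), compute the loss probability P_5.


ρ = λ/μ = 14.24/18.74 = 0.7599
P_K = (1−ρ)ρ^K/(1−ρ^(K+1)) = (0.2401·0.253339)/(1 − 0.192505)
= 0.060834/0.807495 = 0.075336

Final: 0.075336


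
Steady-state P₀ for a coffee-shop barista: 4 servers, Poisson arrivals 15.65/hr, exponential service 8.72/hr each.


a = λ/μ = 15.65/8.72 = 1.7947; ρ = a/c = 0.4487
Σ_{k=0}^{3} a^k/k! (terms k=0..3) = 1.00000 + 1.79472 + 1.61052 + 0.96348 = 5.36872
Tail: a^4/(4!(1−ρ)) = 10.37508/(24·0.5513) = 0.78411
P₀ = 1/(5.36872 + 0.78411) = 1/6.15283 = 0.162527

Final: 0.162527


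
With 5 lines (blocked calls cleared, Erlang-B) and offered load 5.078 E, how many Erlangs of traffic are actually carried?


B(5,5.078) = 0.291165 (Erlang-B)
Carried load = a(1 − B) = 5.078·(1 − 0.291165) = 5.078·0.708835 = 3.5995 E

Final: 3.5995 Erlangs


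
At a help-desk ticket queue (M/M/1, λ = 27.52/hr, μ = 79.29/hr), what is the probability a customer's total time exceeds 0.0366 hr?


W ~ Exponential(μ−λ) for M/M/1.
μ − λ = 79.29 − 27.52 = 51.7700
P(W > t) = e^{−(μ−λ)t} = e^{−1.8948} = 0.150351

Final: 0.150351


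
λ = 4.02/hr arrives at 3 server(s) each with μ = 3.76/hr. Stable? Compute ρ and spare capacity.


Total capacity cμ = 3·3.76 = 11.28/hr
ρ = λ/(cμ) = 4.02/11.28 = 0.3564
Stable ⇔ ρ < 1: YES
Spare capacity = cμ − λ = 11.28 − 4.02 = 7.26/hr

Final: ρ = 0.3564; stable; margin = 7.26/hr


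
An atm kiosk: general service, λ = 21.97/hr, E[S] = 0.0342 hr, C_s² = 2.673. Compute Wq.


ρ = λ·E[S] = 21.97·0.0342 = 0.7514
E[S²] = E[S]²(1+C_s²) = 0.0342²·(1+2.673) = 0.004296
Wq = λ·E[S²]/(2(1−ρ)) = 21.97·0.004296/(2·0.2486) = 0.18981 hr

Final: 0.18981 hr


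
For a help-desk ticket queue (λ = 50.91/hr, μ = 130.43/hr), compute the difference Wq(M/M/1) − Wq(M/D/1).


ρ = 50.91/130.43 = 0.3903
Wq(M/M/1) = ρ/(μ−λ) = 0.3903/79.52 = 0.004909 hr
Wq(M/D/1) = ρ/(2(μ−λ)) = 0.002454 hr
Savings = 0.004909 − 0.002454 = 0.002454 hr

Final: 0.002454 hr


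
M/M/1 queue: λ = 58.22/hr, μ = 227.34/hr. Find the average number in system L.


ρ = λ/μ = 58.22/227.34 = 0.2561
L = ρ/(1−ρ) = 0.2561/(1 − 0.2561) = 0.2561/0.7439 = 0.3443

Final: 0.3443


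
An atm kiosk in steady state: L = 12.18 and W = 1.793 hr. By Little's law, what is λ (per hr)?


λ = L/W = 12.18/1.793 = 6.7931 /hr

Final: 6.7931 /hr


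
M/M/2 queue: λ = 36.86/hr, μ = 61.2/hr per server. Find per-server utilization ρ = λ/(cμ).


ρ = λ/(cμ) = 36.86/(2·61.2) = 36.86/122.40 = 0.3011

Final: 0.3011


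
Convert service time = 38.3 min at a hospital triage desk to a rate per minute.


μ = 1/(service time) in consistent units.
1 minute = 1 min, so μ = 1/38.3 = 0.02611 per minute

Final: 0.02611 /min


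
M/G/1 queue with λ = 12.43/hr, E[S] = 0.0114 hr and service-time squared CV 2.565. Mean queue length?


ρ = λ·E[S] = 12.43·0.0114 = 0.1417
Lq = ρ²(1+C_s²)/(2(1−ρ)) = 0.02008·(1+2.565)/(2·0.8583)
= 0.02008·3.5650/1.7166 = 0.04170

Final: 0.04170


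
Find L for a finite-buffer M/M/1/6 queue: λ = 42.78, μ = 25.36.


ρ = 42.78/25.36 = 1.6869
L = ρ[1 − (K+1)ρ^K + Kρ^(K+1)] / [(1−ρ)(1−ρ^(K+1))]
Numerator: 1.6869·(1 − 7·23.043539 + 6·38.872343) = 123.025026
Denominator: (-0.6869)·(-37.872343) = 26.014835
L = 123.025026/26.014835 = 4.7290

Final: 4.7290


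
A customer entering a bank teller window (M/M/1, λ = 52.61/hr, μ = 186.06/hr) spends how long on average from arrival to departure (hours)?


W = 1/(μ−λ) = 1/(186.06 − 52.61) = 1/133.45 = 0.007493 hr

Final: 0.007493 hr


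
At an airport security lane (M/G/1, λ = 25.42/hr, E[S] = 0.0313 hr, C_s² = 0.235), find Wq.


ρ = λ·E[S] = 25.42·0.0313 = 0.7956
E[S²] = E[S]²(1+C_s²) = 0.0313²·(1+0.235) = 0.001210
Wq = λ·E[S²]/(2(1−ρ)) = 25.42·0.001210/(2·0.2044) = 0.07525 hr

Final: 0.07525 hr


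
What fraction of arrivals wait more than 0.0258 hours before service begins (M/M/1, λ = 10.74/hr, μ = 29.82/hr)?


ρ = 10.74/29.82 = 0.3602
P(Wq > t) = ρ·e^{−(μ−λ)t} = 0.3602·e^{−0.4923}
= 0.3602·0.611241 = 0.220145

Final: 0.220145


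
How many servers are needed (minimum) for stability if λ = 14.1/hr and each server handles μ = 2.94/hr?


Stability requires cμ > λ ⇔ c > λ/μ.
λ/μ = 14.1/2.94 = 4.7959
Minimum integer c = ⌊4.7959⌋ + 1 = 5
Check: 5·2.94 = 14.70 > 14.1, while 4·2.94 = 11.76 ≤ 14.1

Final: 5 servers


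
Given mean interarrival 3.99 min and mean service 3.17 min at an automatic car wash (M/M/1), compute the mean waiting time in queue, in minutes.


λ = 60/3.99 = 15.0376 /hr
μ = 60/3.17 = 18.9274 /hr
ρ = λ/μ = 15.0376/18.9274 = 0.7945
Wq = ρ/(μ−λ) = 0.7945/(18.9274−15.0376) = 0.20425 hr
In minutes: 0.20425·60 = 12.255 min

Final: 12.255 min


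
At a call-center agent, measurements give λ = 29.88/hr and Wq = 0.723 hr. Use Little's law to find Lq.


Lq = λWq = 29.88·0.723 = 21.6032

Final: 21.6032


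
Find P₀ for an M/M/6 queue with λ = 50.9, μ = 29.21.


a = λ/μ = 50.9/29.21 = 1.7426; ρ = a/c = 0.2904
Σ_{k=0}^{5} a^k/k! (terms k=0..5) = 1.00000 + 1.74255 + 1.51825 + 0.88188 + 0.38418 + 0.13389 = 5.66075
Tail: a^6/(6!(1−ρ)) = 27.99738/(720·0.7096) = 0.05480
P₀ = 1/(5.66075 + 0.05480) = 1/5.71555 = 0.174961

Final: 0.174961


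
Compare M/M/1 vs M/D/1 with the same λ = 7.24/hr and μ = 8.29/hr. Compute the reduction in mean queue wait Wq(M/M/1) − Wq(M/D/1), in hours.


ρ = 7.24/8.29 = 0.8733
Wq(M/M/1) = ρ/(μ−λ) = 0.8733/1.05 = 0.83175 hr
Wq(M/D/1) = ρ/(2(μ−λ)) = 0.41588 hr
Savings = 0.83175 − 0.41588 = 0.41588 hr

Final: 0.41588 hr


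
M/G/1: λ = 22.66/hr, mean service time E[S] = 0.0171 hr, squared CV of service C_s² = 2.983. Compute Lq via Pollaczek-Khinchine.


ρ = λ·E[S] = 22.66·0.0171 = 0.3875
Lq = ρ²(1+C_s²)/(2(1−ρ)) = 0.1501·(1+2.983)/(2·0.6125)
= 0.1501·3.9830/1.2250 = 0.48818

Final: 0.48818


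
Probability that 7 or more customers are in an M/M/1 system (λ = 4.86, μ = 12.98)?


ρ = 4.86/12.98 = 0.3744
P(N ≥ n) = ρ^n = 0.3744^7 = 0.001032

Final: 0.001032


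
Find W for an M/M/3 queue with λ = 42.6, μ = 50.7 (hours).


a = 0.8402; ρ = 0.2801; P₀ = 0.429080
Lq = P₀·a^c·ρ/(c!(1−ρ)²) = 0.02292
Wq = Lq/λ = 0.02292/42.6 = 0.0005381 hr
W = Wq + 1/μ = 0.0005381 + 0.01972 = 0.02026 hr

Final: 0.02026 hr


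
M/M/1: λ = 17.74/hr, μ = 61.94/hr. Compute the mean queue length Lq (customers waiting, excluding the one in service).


ρ = 17.74/61.94 = 0.2864
Lq = ρ²/(1−ρ) = 0.08203/0.7136 = 0.1150

Final: 0.1150


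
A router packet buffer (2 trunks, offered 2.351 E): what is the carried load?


B(2,2.351) = 0.451967 (Erlang-B)
Carried load = a(1 − B) = 2.351·(1 − 0.451967) = 2.351·0.548033 = 1.2884 E

Final: 1.2884 Erlangs


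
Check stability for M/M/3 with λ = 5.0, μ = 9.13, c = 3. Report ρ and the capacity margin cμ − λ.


Total capacity cμ = 3·9.13 = 27.39/hr
ρ = λ/(cμ) = 5.0/27.39 = 0.1825
Stable ⇔ ρ < 1: YES
Spare capacity = cμ − λ = 27.39 − 5.0 = 22.39/hr

Final: ρ = 0.1825; stable; margin = 22.39/hr


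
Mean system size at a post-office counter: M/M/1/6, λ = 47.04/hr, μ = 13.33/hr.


ρ = 47.04/13.33 = 3.5289
L = ρ[1 − (K+1)ρ^K + Kρ^(K+1)] / [(1−ρ)(1−ρ^(K+1))]
Numerator: 3.5289·(1 − 7·1931.181009 + 6·6814.910327) = 96593.251913
Denominator: (-2.5289)·(-6813.910327) = 17231.576677
L = 96593.251913/17231.576677 = 5.6056

Final: 5.6056


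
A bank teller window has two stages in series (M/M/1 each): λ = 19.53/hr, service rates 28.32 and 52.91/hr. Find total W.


Each node sees arrival rate λ = 19.53/hr (tandem ⇒ throughput preserved).
W₁ = 1/(μ₁−λ) = 1/(28.32−19.53) = 0.11377 hr
W₂ = 1/(μ₂−λ) = 1/(52.91−19.53) = 0.02996 hr
W_total = W₁ + W₂ = 0.11377 + 0.02996 = 0.14372 hr

Final: 0.14372 hr


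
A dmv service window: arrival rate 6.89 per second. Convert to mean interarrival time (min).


Mean interarrival time = 1/λ = 1/6.89 second = 0.14514 second
In minutes: 0.14514 × 0.0166667 = 0.002419 min

Final: 0.002419 min


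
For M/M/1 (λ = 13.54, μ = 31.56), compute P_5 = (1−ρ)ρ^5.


ρ = 13.54/31.56 = 0.4290
P_n = (1−ρ)·ρ^n = (1 − 0.4290)·0.4290^5 = 0.5710·0.014535 = 0.008299

Final: 0.008299


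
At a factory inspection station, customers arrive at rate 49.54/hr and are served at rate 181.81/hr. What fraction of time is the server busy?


ρ = λ/μ = 49.54/181.81 = 0.2725

Final: 0.2725


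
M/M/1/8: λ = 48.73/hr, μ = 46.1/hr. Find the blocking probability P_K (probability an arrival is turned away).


ρ = λ/μ = 48.73/46.1 = 1.0570
P_K = (1−ρ)ρ^K/(1−ρ^(K+1)) = (-0.05705·1.558705)/(1 − 1.647629)
= -0.088924/-0.647629 = 0.137307

Final: 0.137307


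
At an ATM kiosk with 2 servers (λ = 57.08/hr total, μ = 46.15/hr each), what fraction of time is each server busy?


ρ = λ/(cμ) = 57.08/(2·46.15) = 57.08/92.30 = 0.6184

Final: 0.6184


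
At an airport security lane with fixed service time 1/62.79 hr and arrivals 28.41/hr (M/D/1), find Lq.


ρ = 28.41/62.79 = 0.4525
M/D/1: Lq = ρ²/(2(1−ρ)) = 0.2047/(2·0.5475) = 0.18695

Final: 0.18695


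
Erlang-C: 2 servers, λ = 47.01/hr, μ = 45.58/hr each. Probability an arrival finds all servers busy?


a = λ/μ = 1.0314; ρ = a/2 = 0.5157
P₀ = 0.319534 (from M/M/c formula)
C(c,a) = [a^c/(c!(1−ρ))]·P₀ = [1.06373/(2·0.4843)]·0.319534
= 1.09818·0.319534 = 0.350907

Final: 0.350907


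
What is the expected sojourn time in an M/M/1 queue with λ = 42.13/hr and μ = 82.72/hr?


W = 1/(μ−λ) = 1/(82.72 − 42.13) = 1/40.59 = 0.02464 hr

Final: 0.02464 hr


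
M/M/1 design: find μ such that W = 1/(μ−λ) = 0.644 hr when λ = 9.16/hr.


W = 1/(μ−λ) ⇒ μ − λ = 1/W = 1/0.644 = 1.5528
μ = λ + 1/W = 9.16 + 1.5528 = 10.7128 per hr

Final: 10.7128 /hr


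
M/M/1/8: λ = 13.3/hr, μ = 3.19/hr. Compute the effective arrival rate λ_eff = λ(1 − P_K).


ρ = 4.1693; P_K = (1−ρ)ρ^8/(1−ρ^9) = 0.760152
λ_eff = λ(1 − P_K) = 13.3·(1 − 0.760152) = 13.3·0.239848 = 3.1900 /hr

Final: 3.1900 /hr


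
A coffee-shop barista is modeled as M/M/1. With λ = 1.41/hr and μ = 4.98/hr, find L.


ρ = λ/μ = 1.41/4.98 = 0.2831
L = ρ/(1−ρ) = 0.2831/(1 − 0.2831) = 0.2831/0.7169 = 0.3950

Final: 0.3950


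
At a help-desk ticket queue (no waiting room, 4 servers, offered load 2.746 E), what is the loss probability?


B(c,a) = (a^c/c!) / Σ_{k=0}^{c} a^k/k!
a^4/4! = 2.369141
Σ terms (k=0..4): 1.00000 + 2.74600 + 3.77026 + 3.45104 + 2.36914 = 13.336442
B = 2.369141/13.336442 = 0.177644

Final: 0.177644


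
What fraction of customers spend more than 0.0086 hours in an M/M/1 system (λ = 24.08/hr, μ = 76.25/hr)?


W ~ Exponential(μ−λ) for M/M/1.
μ − λ = 76.25 − 24.08 = 52.1700
P(W > t) = e^{−(μ−λ)t} = e^{−0.4487} = 0.638482

Final: 0.638482


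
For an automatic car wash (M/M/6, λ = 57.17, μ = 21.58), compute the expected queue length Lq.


a = λ/μ = 2.6492; ρ = a/6 = 0.4415
P₀ = 0.070142
Lq = P₀·a^c·ρ / (c!·(1−ρ)²) = 0.070142·345.70090·0.4415/(720·0.31188)
= 0.04768

Final: 0.04768


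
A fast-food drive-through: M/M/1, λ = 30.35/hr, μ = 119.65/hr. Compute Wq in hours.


ρ = 30.35/119.65 = 0.2537
Wq = ρ/(μ−λ) = 0.2537/(119.65 − 30.35) = 0.2537/89.30 = 0.002840 hr

Final: 0.002840 hr


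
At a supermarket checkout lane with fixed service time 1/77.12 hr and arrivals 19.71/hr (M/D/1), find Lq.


ρ = 19.71/77.12 = 0.2556
M/D/1: Lq = ρ²/(2(1−ρ)) = 0.06532/(2·0.7444) = 0.04387

Final: 0.04387


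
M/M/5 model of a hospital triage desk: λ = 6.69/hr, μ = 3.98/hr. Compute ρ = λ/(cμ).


ρ = λ/(cμ) = 6.69/(5·3.98) = 6.69/19.90 = 0.3362

Final: 0.3362


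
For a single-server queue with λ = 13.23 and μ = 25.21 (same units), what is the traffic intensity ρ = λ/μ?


ρ = λ/μ = 13.23/25.21 = 0.5248

Final: 0.5248


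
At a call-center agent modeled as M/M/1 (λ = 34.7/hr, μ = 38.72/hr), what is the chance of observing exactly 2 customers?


ρ = 34.7/38.72 = 0.8962
P_n = (1−ρ)·ρ^n = (1 − 0.8962)·0.8962^2 = 0.1038·0.803134 = 0.083383

Final: 0.083383


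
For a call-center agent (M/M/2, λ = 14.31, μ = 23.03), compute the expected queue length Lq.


a = λ/μ = 0.6214; ρ = a/2 = 0.3107
P₀ = 0.525923
Lq = P₀·a^c·ρ / (c!·(1−ρ)²) = 0.525923·0.38609·0.3107/(2·0.47516)
= 0.06638

Final: 0.06638


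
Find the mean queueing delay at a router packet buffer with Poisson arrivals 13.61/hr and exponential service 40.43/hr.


ρ = 13.61/40.43 = 0.3366
Wq = ρ/(μ−λ) = 0.3366/(40.43 − 13.61) = 0.3366/26.82 = 0.01255 hr

Final: 0.01255 hr


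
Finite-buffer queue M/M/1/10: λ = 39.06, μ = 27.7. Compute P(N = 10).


ρ = λ/μ = 39.06/27.7 = 1.4101
P_K = (1−ρ)ρ^K/(1−ρ^(K+1)) = (-0.4101·31.083127)/(1 − 43.830575)
= -12.747448/-42.830575 = 0.297625

Final: 0.297625


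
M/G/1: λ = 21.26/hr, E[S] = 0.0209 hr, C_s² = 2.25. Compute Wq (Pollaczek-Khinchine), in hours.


ρ = λ·E[S] = 21.26·0.0209 = 0.4443
E[S²] = E[S]²(1+C_s²) = 0.0209²·(1+2.25) = 0.001420
Wq = λ·E[S²]/(2(1−ρ)) = 21.26·0.001420/(2·0.5557) = 0.02716 hr

Final: 0.02716 hr


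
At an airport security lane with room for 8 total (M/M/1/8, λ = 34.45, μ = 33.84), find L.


ρ = 34.45/33.84 = 1.0180
L = ρ[1 − (K+1)ρ^K + Kρ^(K+1)] / [(1−ρ)(1−ρ^(K+1))]
Numerator: 1.0180·(1 − 9·1.153642 + 8·1.174437) = 0.012952
Denominator: (-0.01803)·(-0.174437) = 0.003144
L = 0.012952/0.003144 = 4.1191

Final: 4.1191


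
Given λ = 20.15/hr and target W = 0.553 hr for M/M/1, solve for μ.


W = 1/(μ−λ) ⇒ μ − λ = 1/W = 1/0.553 = 1.8083
μ = λ + 1/W = 20.15 + 1.8083 = 21.9583 per hr

Final: 21.9583 /hr


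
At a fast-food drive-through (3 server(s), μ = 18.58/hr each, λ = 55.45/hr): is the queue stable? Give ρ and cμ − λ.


Total capacity cμ = 3·18.58 = 55.74/hr
ρ = λ/(cμ) = 55.45/55.74 = 0.9948
Stable ⇔ ρ < 1: YES
Spare capacity = cμ − λ = 55.74 − 55.45 = 0.29/hr

Final: ρ = 0.9948; stable; margin = 0.29/hr


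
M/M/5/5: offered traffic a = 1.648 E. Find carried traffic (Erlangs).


B(5,1.648) = 0.019629 (Erlang-B)
Carried load = a(1 − B) = 1.648·(1 − 0.019629) = 1.648·0.980371 = 1.6157 E

Final: 1.6157 Erlangs


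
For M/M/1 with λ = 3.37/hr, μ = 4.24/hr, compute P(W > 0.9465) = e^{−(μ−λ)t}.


W ~ Exponential(μ−λ) for M/M/1.
μ − λ = 4.24 − 3.37 = 0.8700
P(W > t) = e^{−(μ−λ)t} = e^{−0.8235} = 0.438913

Final: 0.438913


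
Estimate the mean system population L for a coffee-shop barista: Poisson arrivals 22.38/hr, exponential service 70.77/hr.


ρ = λ/μ = 22.38/70.77 = 0.3162
L = ρ/(1−ρ) = 0.3162/(1 − 0.3162) = 0.3162/0.6838 = 0.4625

Final: 0.4625


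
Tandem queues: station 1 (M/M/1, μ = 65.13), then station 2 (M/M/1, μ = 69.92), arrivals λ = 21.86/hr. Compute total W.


Each node sees arrival rate λ = 21.86/hr (tandem ⇒ throughput preserved).
W₁ = 1/(μ₁−λ) = 1/(65.13−21.86) = 0.02311 hr
W₂ = 1/(μ₂−λ) = 1/(69.92−21.86) = 0.02081 hr
W_total = W₁ + W₂ = 0.02311 + 0.02081 = 0.04392 hr

Final: 0.04392 hr


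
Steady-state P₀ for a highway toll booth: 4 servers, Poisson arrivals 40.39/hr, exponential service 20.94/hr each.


a = λ/μ = 40.39/20.94 = 1.9288; ρ = a/c = 0.4822
Σ_{k=0}^{3} a^k/k! (terms k=0..3) = 1.00000 + 1.92884 + 1.86022 + 1.19603 = 5.98509
Tail: a^4/(4!(1−ρ)) = 13.84168/(24·0.5178) = 1.11384
P₀ = 1/(5.98509 + 1.11384) = 1/7.09893 = 0.140866

Final: 0.140866


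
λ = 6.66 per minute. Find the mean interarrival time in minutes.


Mean interarrival time = 1/λ = 1/6.66 minute = 0.15015 minute
In minutes: 0.15015 × 1 = 0.1502 min

Final: 0.1502 min


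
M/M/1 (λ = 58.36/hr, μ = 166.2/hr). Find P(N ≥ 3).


ρ = 58.36/166.2 = 0.3511
P(N ≥ n) = ρ^n = 0.3511^3 = 0.043297

Final: 0.043297


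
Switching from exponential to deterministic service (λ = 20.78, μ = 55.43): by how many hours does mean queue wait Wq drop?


ρ = 20.78/55.43 = 0.3749
Wq(M/M/1) = ρ/(μ−λ) = 0.3749/34.65 = 0.01082 hr
Wq(M/D/1) = ρ/(2(μ−λ)) = 0.005410 hr
Savings = 0.01082 − 0.005410 = 0.005410 hr

Final: 0.005410 hr


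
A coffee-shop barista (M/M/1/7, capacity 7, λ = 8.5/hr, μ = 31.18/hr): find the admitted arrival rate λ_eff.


ρ = 0.2726; P_K = (1−ρ)ρ^7/(1−ρ^8) = 0.00008139
λ_eff = λ(1 − P_K) = 8.5·(1 − 0.00008139) = 8.5·0.999919 = 8.4993 /hr

Final: 8.4993 /hr


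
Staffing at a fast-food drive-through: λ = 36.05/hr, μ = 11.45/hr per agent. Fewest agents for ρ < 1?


Stability requires cμ > λ ⇔ c > λ/μ.
λ/μ = 36.05/11.45 = 3.1485
Minimum integer c = ⌊3.1485⌋ + 1 = 4
Check: 4·11.45 = 45.80 > 36.05, while 3·11.45 = 34.35 ≤ 36.05

Final: 4 servers


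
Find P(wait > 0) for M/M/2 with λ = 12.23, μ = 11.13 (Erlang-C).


a = λ/μ = 1.0988; ρ = a/2 = 0.5494
P₀ = 0.290809 (from M/M/c formula)
C(c,a) = [a^c/(c!(1−ρ))]·P₀ = [1.20743/(2·0.4506)]·0.290809
= 1.33985·0.290809 = 0.389641

Final: 0.389641


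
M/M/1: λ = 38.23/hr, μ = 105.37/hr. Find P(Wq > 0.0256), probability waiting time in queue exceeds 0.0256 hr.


ρ = 38.23/105.37 = 0.3628
P(Wq > t) = ρ·e^{−(μ−λ)t} = 0.3628·e^{−1.7188}
= 0.3628·0.179284 = 0.065047

Final: 0.065047


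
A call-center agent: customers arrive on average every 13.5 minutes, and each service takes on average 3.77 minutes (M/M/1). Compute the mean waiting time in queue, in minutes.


λ = 60/13.5 = 4.4444 /hr
μ = 60/3.77 = 15.9151 /hr
ρ = λ/μ = 4.4444/15.9151 = 0.2793
Wq = ρ/(μ−λ) = 0.2793/(15.9151−4.4444) = 0.02435 hr
In minutes: 0.02435·60 = 1.461 min

Final: 1.461 min


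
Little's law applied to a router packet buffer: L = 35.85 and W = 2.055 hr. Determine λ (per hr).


λ = L/W = 35.85/2.055 = 17.4453 /hr

Final: 17.4453 /hr


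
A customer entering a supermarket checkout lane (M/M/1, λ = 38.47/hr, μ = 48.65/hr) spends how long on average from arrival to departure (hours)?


W = 1/(μ−λ) = 1/(48.65 − 38.47) = 1/10.18 = 0.09823 hr

Final: 0.09823 hr


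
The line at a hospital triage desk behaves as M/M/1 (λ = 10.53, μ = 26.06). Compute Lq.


ρ = 10.53/26.06 = 0.4041
Lq = ρ²/(1−ρ) = 0.1633/0.5959 = 0.2740

Final: 0.2740


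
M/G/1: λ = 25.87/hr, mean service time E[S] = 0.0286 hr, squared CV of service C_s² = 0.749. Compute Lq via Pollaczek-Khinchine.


ρ = λ·E[S] = 25.87·0.0286 = 0.7399
Lq = ρ²(1+C_s²)/(2(1−ρ)) = 0.5474·(1+0.749)/(2·0.2601)
= 0.5474·1.7490/0.5202 = 1.84041

Final: 1.84041


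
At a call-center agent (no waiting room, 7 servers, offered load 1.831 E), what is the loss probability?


B(c,a) = (a^c/c!) / Σ_{k=0}^{c} a^k/k!
a^7/7! = 0.013690
Σ terms (k=0..7): 1.00000 + 1.83100 + 1.67628 + 1.02309 + 0.46832 + 0.17150 + 0.05234 + 0.01369 = 6.236213
B = 0.013690/6.236213 = 0.002195

Final: 0.002195


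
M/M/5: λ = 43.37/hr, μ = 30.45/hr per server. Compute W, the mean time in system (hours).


a = 1.4243; ρ = 0.2849; P₀ = 0.240387
Lq = P₀·a^c·ρ/(c!(1−ρ)²) = 0.006540
Wq = Lq/λ = 0.006540/43.37 = 0.0001508 hr
W = Wq + 1/μ = 0.0001508 + 0.03284 = 0.03299 hr

Final: 0.03299 hr


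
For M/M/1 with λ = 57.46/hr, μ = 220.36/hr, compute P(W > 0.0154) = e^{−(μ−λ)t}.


W ~ Exponential(μ−λ) for M/M/1.
μ − λ = 220.36 − 57.46 = 162.9000
P(W > t) = e^{−(μ−λ)t} = e^{−2.5087} = 0.081377

Final: 0.081377


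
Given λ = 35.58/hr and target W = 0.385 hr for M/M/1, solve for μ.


W = 1/(μ−λ) ⇒ μ − λ = 1/W = 1/0.385 = 2.5974
μ = λ + 1/W = 35.58 + 2.5974 = 38.1774 per hr

Final: 38.1774 /hr


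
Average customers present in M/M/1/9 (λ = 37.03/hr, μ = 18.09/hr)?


ρ = 37.03/18.09 = 2.0470
L = ρ[1 − (K+1)ρ^K + Kρ^(K+1)] / [(1−ρ)(1−ρ^(K+1))]
Numerator: 2.0470·(1 − 10·631.010094 + 9·1291.669640) = 10881.632563
Denominator: (-1.0470)·(-1290.669640) = 1351.314703
L = 10881.632563/1351.314703 = 8.0526

Final: 8.0526


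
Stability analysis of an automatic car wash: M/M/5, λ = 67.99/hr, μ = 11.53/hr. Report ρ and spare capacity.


Total capacity cμ = 5·11.53 = 57.65/hr
ρ = λ/(cμ) = 67.99/57.65 = 1.1794
Stable ⇔ ρ < 1: NO
Spare capacity = cμ − λ = 57.65 − 67.99 = -10.34/hr

Final: ρ = 1.1794; unstable; margin = -10.34/hr


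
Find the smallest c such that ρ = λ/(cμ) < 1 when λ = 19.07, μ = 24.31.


Stability requires cμ > λ ⇔ c > λ/μ.
λ/μ = 19.07/24.31 = 0.7845
Minimum integer c = ⌊0.7845⌋ + 1 = 1
Check: 1·24.31 = 24.31 > 19.07, while 0·24.31 = 0.00 ≤ 19.07

Final: 1 servers


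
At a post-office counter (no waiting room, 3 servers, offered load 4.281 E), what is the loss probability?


B(c,a) = (a^c/c!) / Σ_{k=0}^{c} a^k/k!
a^3/3! = 13.076287
Σ terms (k=0..3): 1.00000 + 4.28100 + 9.16348 + 13.07629 = 27.520767
B = 13.076287/27.520767 = 0.475143

Final: 0.475143


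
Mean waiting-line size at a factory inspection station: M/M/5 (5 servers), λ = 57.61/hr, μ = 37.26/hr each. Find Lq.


a = λ/μ = 1.5462; ρ = a/5 = 0.3092
P₀ = 0.212664
Lq = P₀·a^c·ρ / (c!·(1−ρ)²) = 0.212664·8.83640·0.3092/(120·0.47716)
= 0.01015

Final: 0.01015


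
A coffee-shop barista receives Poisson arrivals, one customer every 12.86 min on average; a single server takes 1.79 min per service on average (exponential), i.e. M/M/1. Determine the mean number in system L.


λ = 60/12.86 = 4.6656 /hr
μ = 60/1.79 = 33.5196 /hr
ρ = λ/μ = 4.6656/33.5196 = 0.1392
L = ρ/(1−ρ) = 0.1392/0.8608 = 0.1617

Final: 0.1617


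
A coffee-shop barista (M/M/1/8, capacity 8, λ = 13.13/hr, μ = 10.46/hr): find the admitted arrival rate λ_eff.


ρ = 1.2553; P_K = (1−ρ)ρ^8/(1−ρ^9) = 0.233533
λ_eff = λ(1 − P_K) = 13.13·(1 − 0.233533) = 13.13·0.766467 = 10.0637 /hr

Final: 10.0637 /hr


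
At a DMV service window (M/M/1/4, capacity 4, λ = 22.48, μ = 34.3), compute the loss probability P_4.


ρ = λ/μ = 22.48/34.3 = 0.6554
P_K = (1−ρ)ρ^K/(1−ρ^(K+1)) = (0.3446·0.184505)/(1 − 0.120924)
= 0.063582/0.879076 = 0.072328

Final: 0.072328


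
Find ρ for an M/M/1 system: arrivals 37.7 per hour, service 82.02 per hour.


ρ = λ/μ = 37.7/82.02 = 0.4596

Final: 0.4596


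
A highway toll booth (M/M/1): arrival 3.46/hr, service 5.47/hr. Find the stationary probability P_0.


ρ = 3.46/5.47 = 0.6325
P_n = (1−ρ)·ρ^n = (1 − 0.6325)·0.6325^0 = 0.3675·1.000000 = 0.367459

Final: 0.367459


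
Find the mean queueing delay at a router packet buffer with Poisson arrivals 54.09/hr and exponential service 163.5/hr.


ρ = 54.09/163.5 = 0.3308
Wq = ρ/(μ−λ) = 0.3308/(163.5 − 54.09) = 0.3308/109.41 = 0.003024 hr

Final: 0.003024 hr


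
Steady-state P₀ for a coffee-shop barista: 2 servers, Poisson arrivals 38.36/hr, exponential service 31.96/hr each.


a = λ/μ = 38.36/31.96 = 1.2003; ρ = a/c = 0.6001
Σ_{k=0}^{1} a^k/k! (terms k=0..1) = 1.00000 + 1.20025 = 2.20025
Tail: a^2/(2!(1−ρ)) = 1.44060/(2·0.3999) = 1.80131
P₀ = 1/(2.20025 + 1.80131) = 1/4.00156 = 0.249902

Final: 0.249902


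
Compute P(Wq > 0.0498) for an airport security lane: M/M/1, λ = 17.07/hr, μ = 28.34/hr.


ρ = 17.07/28.34 = 0.6023
P(Wq > t) = ρ·e^{−(μ−λ)t} = 0.6023·e^{−0.5612}
= 0.6023·0.570498 = 0.343627

Final: 0.343627


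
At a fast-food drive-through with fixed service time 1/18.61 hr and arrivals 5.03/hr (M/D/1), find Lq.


ρ = 5.03/18.61 = 0.2703
M/D/1: Lq = ρ²/(2(1−ρ)) = 0.07305/(2·0.7297) = 0.05006

Final: 0.05006


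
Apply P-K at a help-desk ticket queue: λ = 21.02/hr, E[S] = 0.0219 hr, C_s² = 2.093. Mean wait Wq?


ρ = λ·E[S] = 21.02·0.0219 = 0.4603
E[S²] = E[S]²(1+C_s²) = 0.0219²·(1+2.093) = 0.001483
Wq = λ·E[S²]/(2(1−ρ)) = 21.02·0.001483/(2·0.5397) = 0.02889 hr

Final: 0.02889 hr


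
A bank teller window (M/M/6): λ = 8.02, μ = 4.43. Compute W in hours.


a = 1.8104; ρ = 0.3017; P₀ = 0.163460
Lq = P₀·a^c·ρ/(c!(1−ρ)²) = 0.004946
Wq = Lq/λ = 0.004946/8.02 = 0.0006167 hr
W = Wq + 1/μ = 0.0006167 + 0.22573 = 0.22635 hr

Final: 0.22635 hr


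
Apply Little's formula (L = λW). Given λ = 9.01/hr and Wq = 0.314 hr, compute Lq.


Lq = λWq = 9.01·0.314 = 2.8291

Final: 2.8291


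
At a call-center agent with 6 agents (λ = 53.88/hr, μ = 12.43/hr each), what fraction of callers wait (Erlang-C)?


a = λ/μ = 4.3347; ρ = a/6 = 0.7224
P₀ = 0.011241 (from M/M/c formula)
C(c,a) = [a^c/(c!(1−ρ))]·P₀ = [6633.43916/(720·0.2776)]·0.011241
= 33.19390·0.011241 = 0.373131

Final: 0.373131


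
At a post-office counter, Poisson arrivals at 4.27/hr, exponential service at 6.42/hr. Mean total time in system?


W = 1/(μ−λ) = 1/(6.42 − 4.27) = 1/2.15 = 0.4651 hr

Final: 0.4651 hr


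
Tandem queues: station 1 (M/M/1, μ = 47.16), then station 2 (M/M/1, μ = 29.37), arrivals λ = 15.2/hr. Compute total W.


Each node sees arrival rate λ = 15.2/hr (tandem ⇒ throughput preserved).
W₁ = 1/(μ₁−λ) = 1/(47.16−15.2) = 0.03129 hr
W₂ = 1/(μ₂−λ) = 1/(29.37−15.2) = 0.07057 hr
W_total = W₁ + W₂ = 0.03129 + 0.07057 = 0.10186 hr

Final: 0.10186 hr


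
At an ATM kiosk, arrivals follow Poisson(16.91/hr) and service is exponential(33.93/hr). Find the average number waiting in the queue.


ρ = 16.91/33.93 = 0.4984
Lq = ρ²/(1−ρ) = 0.2484/0.5016 = 0.4952

Final: 0.4952


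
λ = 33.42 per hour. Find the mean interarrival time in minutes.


Mean interarrival time = 1/λ = 1/33.42 hour = 0.02992 hour
In minutes: 0.02992 × 60 = 1.7953 min

Final: 1.7953 min


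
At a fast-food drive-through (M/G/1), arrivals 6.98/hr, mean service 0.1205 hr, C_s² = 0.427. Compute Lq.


ρ = λ·E[S] = 6.98·0.1205 = 0.8411
Lq = ρ²(1+C_s²)/(2(1−ρ)) = 0.7074·(1+0.427)/(2·0.1589)
= 0.7074·1.4270/0.3178 = 3.17635

Final: 3.17635


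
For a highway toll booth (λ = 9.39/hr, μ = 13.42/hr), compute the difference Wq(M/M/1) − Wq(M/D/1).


ρ = 9.39/13.42 = 0.6997
Wq(M/M/1) = ρ/(μ−λ) = 0.6997/4.03 = 0.17362 hr
Wq(M/D/1) = ρ/(2(μ−λ)) = 0.08681 hr
Savings = 0.17362 − 0.08681 = 0.08681 hr

Final: 0.08681 hr


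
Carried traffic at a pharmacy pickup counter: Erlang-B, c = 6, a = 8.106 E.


B(6,8.106) = 0.395482 (Erlang-B)
Carried load = a(1 − B) = 8.106·(1 − 0.395482) = 8.106·0.604518 = 4.9002 E

Final: 4.9002 Erlangs


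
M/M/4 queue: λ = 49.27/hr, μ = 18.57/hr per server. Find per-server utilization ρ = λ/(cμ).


ρ = λ/(cμ) = 49.27/(4·18.57) = 49.27/74.28 = 0.6633

Final: 0.6633


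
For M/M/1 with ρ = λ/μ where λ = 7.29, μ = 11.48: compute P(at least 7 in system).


ρ = 7.29/11.48 = 0.6350
P(N ≥ n) = ρ^n = 0.6350^7 = 0.041639

Final: 0.041639


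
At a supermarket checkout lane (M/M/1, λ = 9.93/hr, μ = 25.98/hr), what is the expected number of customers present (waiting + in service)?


ρ = λ/μ = 9.93/25.98 = 0.3822
L = ρ/(1−ρ) = 0.3822/(1 − 0.3822) = 0.3822/0.6178 = 0.6187

Final: 0.6187


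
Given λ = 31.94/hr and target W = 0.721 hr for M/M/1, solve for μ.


W = 1/(μ−λ) ⇒ μ − λ = 1/W = 1/0.721 = 1.3870
μ = λ + 1/W = 31.94 + 1.3870 = 33.3270 per hr

Final: 33.3270 /hr


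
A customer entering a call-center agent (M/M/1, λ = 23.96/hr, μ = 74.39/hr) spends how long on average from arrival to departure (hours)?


W = 1/(μ−λ) = 1/(74.39 − 23.96) = 1/50.43 = 0.01983 hr

Final: 0.01983 hr


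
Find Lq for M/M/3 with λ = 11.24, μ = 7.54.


a = λ/μ = 1.4907; ρ = a/3 = 0.4969
P₀ = 0.212798
Lq = P₀·a^c·ρ / (c!·(1−ρ)²) = 0.212798·3.31272·0.4969/(6·0.25310)
= 0.23066

Final: 0.23066


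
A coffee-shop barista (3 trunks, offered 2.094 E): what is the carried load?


B(3,2.094) = 0.224493 (Erlang-B)
Carried load = a(1 − B) = 2.094·(1 − 0.224493) = 2.094·0.775507 = 1.6239 E

Final: 1.6239 Erlangs


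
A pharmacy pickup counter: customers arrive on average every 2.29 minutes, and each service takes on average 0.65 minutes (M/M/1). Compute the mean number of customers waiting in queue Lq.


λ = 60/2.29 = 26.2009 /hr
μ = 60/0.65 = 92.3077 /hr
ρ = λ/μ = 26.2009/92.3077 = 0.2838
Lq = ρ²/(1−ρ) = 0.08057/0.7162 = 0.1125

Final: 0.1125


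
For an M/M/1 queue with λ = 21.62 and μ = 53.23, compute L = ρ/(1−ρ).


ρ = λ/μ = 21.62/53.23 = 0.4062
L = ρ/(1−ρ) = 0.4062/(1 − 0.4062) = 0.4062/0.5938 = 0.6840

Final: 0.6840


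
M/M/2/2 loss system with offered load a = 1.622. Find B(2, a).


B(c,a) = (a^c/c!) / Σ_{k=0}^{c} a^k/k!
a^2/2! = 1.315442
Σ terms (k=0..2): 1.00000 + 1.62200 + 1.31544 = 3.937442
B = 1.315442/3.937442 = 0.334085

Final: 0.334085
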